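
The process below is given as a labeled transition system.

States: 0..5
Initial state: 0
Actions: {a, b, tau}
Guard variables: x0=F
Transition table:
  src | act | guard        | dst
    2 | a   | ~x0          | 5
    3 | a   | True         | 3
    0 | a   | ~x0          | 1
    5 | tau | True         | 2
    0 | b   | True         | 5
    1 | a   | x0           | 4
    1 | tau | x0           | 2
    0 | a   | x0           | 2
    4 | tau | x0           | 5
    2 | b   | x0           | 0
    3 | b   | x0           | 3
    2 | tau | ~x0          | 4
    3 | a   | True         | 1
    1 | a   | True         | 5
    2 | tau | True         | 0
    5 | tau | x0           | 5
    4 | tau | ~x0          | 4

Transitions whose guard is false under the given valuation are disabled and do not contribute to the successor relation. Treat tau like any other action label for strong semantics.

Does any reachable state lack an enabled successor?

Answer: DEADLOCK-FREE

Trace:
Reach set: {0,1,2,4,5}
  0: a→1  b→5  [2 out]
  1: a→5  [1 out]
  2: a→5  tau→0  tau→4  [3 out]
  4: tau→4  [1 out]
  5: tau→2  [1 out]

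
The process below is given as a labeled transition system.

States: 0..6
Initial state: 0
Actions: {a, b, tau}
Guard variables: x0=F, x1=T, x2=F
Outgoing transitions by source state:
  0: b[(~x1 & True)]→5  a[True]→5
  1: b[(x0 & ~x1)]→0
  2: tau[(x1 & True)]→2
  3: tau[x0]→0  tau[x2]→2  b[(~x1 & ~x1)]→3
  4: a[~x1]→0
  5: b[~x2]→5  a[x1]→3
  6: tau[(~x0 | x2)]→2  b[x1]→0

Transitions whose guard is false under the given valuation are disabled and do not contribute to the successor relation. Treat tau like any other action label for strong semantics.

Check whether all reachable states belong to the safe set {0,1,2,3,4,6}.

Answer: INVARIANT VIOLATED at state 5

Analysis:
Allowed set {0,1,2,3,4,6}
R = {0,3,5}
  0: ✓
  3: ✓
  5: ✗ unsafe
counterexample path to 5: a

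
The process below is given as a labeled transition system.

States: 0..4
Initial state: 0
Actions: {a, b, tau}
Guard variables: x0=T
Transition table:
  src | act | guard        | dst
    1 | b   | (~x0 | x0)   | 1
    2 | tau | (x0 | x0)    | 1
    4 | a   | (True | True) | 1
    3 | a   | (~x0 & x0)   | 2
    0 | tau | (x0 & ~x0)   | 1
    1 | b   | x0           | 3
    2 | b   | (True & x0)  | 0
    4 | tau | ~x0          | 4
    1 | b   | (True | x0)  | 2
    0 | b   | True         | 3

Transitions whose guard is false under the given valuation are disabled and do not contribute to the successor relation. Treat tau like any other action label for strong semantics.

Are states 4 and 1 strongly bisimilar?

Answer: NOT BISIMILAR

Trace:
Bisimulation quotient by refinement:
  π0 = {{0,1,2,3,4}}
  π1 = {{0,1},{2},{3},{4}}
  π2 = {{0},{1},{2},{3},{4}}
Fixed point at round 3; 5 class(es).
[4]={4}  [1]={1}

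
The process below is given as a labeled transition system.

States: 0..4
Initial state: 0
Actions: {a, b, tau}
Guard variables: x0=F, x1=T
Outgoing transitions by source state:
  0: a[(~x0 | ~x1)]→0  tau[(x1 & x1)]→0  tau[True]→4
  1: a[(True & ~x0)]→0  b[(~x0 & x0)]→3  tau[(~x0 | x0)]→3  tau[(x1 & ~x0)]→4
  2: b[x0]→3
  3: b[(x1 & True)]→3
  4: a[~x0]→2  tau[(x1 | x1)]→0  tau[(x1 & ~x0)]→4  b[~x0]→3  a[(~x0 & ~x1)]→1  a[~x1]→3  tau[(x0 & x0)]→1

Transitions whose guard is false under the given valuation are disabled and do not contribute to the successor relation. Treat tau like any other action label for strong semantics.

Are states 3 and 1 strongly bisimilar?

Answer: NOT BISIMILAR

Trace:
Bisimulation quotient by refinement:
  π0 = {{0,1,2,3,4}}
  π1 = {{0,1},{2},{3},{4}}
  π2 = {{0},{1},{2},{3},{4}}
Fixed point at round 3; 5 class(es).
class of 3: {3}; class of 1: {1}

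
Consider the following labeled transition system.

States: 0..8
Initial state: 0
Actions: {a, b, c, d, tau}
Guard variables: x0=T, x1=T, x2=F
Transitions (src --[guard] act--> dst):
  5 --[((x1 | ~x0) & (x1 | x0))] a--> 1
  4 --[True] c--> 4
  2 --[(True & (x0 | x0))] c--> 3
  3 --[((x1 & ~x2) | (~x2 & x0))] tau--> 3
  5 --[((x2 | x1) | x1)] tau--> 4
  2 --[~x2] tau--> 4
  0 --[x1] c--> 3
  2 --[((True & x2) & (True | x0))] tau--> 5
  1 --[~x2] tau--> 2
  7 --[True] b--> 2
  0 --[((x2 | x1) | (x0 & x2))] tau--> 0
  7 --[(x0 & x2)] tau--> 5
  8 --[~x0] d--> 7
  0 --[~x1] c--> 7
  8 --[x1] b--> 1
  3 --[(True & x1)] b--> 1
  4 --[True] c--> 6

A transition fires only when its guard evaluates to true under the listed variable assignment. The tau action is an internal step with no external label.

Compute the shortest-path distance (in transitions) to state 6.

Layered search for 6:
  depth 0: {0}
  depth 1: {3}
  depth 2: {1}
  depth 3: {2}
  depth 4: {4}
  depth 5: {6}
6 enters at depth 5; path c·b·tau·tau·c

Answer: 5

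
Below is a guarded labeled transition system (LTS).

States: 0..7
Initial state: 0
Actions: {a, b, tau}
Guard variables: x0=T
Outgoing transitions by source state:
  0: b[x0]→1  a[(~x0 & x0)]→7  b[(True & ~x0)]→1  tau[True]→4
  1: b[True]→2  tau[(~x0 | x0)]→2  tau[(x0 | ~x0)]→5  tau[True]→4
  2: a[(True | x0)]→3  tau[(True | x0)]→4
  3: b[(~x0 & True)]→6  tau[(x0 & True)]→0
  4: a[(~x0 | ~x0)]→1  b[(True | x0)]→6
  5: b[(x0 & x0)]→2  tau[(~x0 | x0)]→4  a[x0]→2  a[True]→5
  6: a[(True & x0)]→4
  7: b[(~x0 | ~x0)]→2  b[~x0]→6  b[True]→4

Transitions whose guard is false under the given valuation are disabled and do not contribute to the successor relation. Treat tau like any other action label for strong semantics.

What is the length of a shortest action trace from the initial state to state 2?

Layered search for 2:
  depth 0: {0}
  depth 1: {1,4}
  depth 2: {2,5,6}
2 enters at depth 2; path b·b

Answer: 2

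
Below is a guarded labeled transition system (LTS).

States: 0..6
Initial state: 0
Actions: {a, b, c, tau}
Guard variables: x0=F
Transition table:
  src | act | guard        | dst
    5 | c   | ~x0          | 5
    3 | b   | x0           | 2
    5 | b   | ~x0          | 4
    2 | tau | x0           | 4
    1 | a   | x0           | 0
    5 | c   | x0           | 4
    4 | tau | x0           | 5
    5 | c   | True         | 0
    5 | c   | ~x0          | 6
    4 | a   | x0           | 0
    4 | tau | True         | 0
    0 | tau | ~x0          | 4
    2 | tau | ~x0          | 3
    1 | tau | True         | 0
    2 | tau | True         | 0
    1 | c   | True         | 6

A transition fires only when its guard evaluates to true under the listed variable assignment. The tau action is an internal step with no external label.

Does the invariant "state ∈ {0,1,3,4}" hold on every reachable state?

Answer: INVARIANT HOLDS

Analysis:
Safe = {0,1,3,4}
R = {0,4}
  0: ok
  4: ok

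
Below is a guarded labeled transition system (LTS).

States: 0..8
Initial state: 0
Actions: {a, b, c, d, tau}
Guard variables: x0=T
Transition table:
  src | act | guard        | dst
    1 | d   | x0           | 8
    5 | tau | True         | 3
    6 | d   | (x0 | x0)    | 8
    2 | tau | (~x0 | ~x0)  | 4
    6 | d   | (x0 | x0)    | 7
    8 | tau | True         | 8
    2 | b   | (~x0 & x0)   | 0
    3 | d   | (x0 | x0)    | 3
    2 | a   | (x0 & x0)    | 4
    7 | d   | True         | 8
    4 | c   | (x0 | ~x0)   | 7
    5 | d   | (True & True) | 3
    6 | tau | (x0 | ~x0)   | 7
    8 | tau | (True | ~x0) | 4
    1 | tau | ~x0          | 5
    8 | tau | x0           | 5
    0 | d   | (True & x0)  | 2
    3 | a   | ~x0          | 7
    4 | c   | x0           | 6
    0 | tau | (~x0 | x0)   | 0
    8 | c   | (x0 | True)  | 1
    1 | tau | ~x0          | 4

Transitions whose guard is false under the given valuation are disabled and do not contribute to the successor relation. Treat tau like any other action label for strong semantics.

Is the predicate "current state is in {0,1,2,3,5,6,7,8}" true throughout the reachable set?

Answer: INVARIANT VIOLATED at state 4

Analysis:
Safe = {0,1,2,3,5,6,7,8}
R = {0,1,2,3,4,5,6,7,8}
  0: ok
  1: ok
  2: ok
  3: ok
  4: outside
  5: ok
  6: ok
  7: ok
  8: ok
reach 4 via d·a — violates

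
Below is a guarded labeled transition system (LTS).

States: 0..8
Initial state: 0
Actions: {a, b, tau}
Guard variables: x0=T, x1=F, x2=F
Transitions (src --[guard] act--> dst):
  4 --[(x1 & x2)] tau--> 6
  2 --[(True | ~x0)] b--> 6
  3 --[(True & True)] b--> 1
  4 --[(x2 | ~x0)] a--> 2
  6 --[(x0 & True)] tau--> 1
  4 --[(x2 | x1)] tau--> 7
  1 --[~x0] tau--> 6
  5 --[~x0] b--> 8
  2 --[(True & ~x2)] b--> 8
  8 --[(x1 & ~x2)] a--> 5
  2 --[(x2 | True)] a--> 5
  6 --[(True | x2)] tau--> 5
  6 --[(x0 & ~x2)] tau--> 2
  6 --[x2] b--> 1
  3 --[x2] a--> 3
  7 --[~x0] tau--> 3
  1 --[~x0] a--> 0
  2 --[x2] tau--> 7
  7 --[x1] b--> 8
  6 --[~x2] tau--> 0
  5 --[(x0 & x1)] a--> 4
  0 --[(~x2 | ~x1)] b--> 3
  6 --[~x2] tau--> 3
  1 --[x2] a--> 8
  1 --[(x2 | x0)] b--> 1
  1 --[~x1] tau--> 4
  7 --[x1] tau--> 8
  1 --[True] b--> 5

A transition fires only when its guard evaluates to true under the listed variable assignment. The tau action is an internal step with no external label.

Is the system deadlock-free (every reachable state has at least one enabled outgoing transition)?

Reachable = {0,1,3,4,5}
  0: b→3  [1 exit(s)]
  1: b→1  b→5  tau→4  [3 exit(s)]
  3: b→1  [1 exit(s)]
  4: ∅  [no exit]
  5: ∅  [no exit]
Path to 4: b·b·tau

Answer: DEADLOCK at state 4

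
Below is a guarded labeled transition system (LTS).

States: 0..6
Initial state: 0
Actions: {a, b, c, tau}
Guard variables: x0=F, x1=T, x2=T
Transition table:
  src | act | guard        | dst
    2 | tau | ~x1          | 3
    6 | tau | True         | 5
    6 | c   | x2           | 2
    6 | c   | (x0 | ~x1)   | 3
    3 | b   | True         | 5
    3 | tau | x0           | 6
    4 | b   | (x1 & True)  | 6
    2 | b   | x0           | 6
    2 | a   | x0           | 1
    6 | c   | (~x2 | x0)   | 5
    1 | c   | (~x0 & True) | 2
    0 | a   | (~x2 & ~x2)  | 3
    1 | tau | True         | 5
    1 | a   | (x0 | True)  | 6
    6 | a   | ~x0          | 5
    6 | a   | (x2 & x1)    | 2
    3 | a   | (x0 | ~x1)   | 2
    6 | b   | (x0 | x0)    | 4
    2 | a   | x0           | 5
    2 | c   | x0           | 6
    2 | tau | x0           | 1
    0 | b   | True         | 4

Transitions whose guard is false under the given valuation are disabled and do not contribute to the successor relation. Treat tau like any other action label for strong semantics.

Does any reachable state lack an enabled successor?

R = {0,2,4,5,6}
  0: b→4  [1 exit(s)]
  2: ∅  [STUCK]
  4: b→6  [1 exit(s)]
  5: ∅  [STUCK]
  6: a→2  a→5  c→2  tau→5  [4 exit(s)]
Path to 2: b·b·c

Answer: DEADLOCK at state 2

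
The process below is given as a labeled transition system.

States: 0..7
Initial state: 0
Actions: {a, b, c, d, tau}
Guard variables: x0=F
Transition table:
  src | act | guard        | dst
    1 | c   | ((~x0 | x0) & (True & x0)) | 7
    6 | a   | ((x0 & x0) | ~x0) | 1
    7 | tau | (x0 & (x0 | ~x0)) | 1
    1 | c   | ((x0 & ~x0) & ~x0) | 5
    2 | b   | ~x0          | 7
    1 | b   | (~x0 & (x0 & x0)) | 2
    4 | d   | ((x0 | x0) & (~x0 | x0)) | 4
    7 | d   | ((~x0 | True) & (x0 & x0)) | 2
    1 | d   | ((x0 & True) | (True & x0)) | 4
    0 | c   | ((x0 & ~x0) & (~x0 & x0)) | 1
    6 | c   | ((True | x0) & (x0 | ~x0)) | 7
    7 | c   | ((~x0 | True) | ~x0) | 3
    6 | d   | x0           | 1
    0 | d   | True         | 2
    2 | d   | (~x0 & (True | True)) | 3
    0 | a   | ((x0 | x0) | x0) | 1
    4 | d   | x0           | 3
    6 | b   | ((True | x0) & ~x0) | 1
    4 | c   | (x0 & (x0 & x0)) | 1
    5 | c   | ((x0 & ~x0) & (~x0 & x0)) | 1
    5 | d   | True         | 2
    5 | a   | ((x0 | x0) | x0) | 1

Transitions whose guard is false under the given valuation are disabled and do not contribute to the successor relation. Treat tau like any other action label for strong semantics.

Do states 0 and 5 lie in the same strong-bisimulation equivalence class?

Answer: BISIMILAR

Trace:
Refine partition for ~:
  round 0: {{0,1,2,3,4,5,6,7}}
  round 1: {{0,5},{1,3,4},{2},{6},{7}}
Fixed point at round 2; 5 class(es).
class of 0: {0,5}; class of 5: {0,5}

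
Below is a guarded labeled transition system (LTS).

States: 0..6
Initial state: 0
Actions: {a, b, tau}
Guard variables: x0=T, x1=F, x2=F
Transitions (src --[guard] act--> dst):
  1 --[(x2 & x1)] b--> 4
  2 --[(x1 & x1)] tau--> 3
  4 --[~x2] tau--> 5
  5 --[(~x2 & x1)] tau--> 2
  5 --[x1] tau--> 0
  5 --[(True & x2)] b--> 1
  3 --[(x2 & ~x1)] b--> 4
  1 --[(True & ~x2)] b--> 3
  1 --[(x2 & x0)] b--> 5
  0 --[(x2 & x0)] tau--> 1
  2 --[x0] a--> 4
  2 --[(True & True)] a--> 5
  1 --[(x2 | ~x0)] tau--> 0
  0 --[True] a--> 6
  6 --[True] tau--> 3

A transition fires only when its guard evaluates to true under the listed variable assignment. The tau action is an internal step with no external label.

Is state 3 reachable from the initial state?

Answer: REACHABLE

Working:
6 transition(s) survive guard evaluation.
Layer 0: {0}
Layer 1: {6}  now seen {0,6}
Layer 2: {3}  now seen {0,3,6}
Reach set: {0,3,6}
Path to 3: a·tau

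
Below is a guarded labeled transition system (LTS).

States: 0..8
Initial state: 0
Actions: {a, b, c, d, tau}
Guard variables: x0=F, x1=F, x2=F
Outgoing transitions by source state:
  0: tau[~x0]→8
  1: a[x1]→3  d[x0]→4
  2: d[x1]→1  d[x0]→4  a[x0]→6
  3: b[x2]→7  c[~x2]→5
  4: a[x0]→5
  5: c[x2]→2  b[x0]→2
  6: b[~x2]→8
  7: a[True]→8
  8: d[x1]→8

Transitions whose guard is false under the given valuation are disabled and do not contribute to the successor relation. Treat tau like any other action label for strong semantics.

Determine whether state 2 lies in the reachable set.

Answer: UNREACHABLE

Working:
Guard filter leaves 4 enabled edge(s).
Layer 0: {0}
Layer 1: {8}  cumulative {0,8}
R = {0,8}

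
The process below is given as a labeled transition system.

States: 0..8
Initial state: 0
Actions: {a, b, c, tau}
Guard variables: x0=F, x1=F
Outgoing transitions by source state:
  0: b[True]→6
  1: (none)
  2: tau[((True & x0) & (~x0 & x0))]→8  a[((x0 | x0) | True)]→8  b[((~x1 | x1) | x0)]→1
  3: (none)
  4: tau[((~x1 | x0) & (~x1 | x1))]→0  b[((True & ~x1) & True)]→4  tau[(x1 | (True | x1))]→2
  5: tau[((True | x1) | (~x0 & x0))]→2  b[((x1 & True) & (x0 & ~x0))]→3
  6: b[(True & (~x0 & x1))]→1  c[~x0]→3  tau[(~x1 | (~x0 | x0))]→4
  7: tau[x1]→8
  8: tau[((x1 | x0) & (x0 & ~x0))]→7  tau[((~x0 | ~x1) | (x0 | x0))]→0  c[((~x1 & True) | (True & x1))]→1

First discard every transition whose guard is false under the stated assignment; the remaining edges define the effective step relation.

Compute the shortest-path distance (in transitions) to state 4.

BFS to 4:
  Layer 0: {0}
  Layer 1: {6}
  Layer 2: {3,4}
first hit 4 at d=2 via b·tau

Answer: 2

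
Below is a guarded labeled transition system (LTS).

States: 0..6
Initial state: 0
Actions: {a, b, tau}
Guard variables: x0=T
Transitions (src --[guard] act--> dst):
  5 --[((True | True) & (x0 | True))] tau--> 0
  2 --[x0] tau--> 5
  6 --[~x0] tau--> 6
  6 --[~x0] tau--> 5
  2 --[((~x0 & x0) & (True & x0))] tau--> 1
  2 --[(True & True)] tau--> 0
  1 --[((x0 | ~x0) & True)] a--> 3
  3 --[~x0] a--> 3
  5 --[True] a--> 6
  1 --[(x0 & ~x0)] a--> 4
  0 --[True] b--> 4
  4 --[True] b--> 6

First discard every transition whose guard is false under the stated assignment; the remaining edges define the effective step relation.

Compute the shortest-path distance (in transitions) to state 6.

Layered search for 6:
  L0 = {0}
  L1 = {4}
  L2 = {6}
depth(6)=2, e.g. b·b

Answer: 2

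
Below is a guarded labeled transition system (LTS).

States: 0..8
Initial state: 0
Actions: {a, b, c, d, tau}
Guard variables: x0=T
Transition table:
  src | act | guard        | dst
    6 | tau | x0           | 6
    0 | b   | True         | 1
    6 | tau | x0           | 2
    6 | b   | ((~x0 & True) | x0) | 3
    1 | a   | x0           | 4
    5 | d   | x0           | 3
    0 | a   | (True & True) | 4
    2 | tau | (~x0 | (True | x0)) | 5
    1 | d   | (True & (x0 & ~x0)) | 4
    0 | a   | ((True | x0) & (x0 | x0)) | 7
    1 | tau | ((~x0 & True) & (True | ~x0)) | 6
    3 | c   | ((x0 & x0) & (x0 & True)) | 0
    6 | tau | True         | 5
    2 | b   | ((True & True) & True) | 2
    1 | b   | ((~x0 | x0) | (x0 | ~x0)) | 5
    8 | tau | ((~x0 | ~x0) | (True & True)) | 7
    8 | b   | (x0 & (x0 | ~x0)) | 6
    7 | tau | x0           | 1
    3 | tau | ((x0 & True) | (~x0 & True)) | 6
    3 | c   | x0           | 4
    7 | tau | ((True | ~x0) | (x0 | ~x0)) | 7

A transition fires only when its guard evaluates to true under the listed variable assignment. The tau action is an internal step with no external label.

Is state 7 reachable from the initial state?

Answer: REACHABLE

Analysis:
19 transition(s) survive guard evaluation.
L0 = {0}
L1 = {1,4,7}  cumulative {0,1,4,7}
L2 = {5}  cumulative {0,1,4,5,7}
L3 = {3}  cumulative {0,1,3,4,5,7}
L4 = {6}  cumulative {0,1,3,4,5,6,7}
L5 = {2}  cumulative {0,1,2,3,4,5,6,7}
Reachable = {0,1,2,3,4,5,6,7}
trace reaching 7: a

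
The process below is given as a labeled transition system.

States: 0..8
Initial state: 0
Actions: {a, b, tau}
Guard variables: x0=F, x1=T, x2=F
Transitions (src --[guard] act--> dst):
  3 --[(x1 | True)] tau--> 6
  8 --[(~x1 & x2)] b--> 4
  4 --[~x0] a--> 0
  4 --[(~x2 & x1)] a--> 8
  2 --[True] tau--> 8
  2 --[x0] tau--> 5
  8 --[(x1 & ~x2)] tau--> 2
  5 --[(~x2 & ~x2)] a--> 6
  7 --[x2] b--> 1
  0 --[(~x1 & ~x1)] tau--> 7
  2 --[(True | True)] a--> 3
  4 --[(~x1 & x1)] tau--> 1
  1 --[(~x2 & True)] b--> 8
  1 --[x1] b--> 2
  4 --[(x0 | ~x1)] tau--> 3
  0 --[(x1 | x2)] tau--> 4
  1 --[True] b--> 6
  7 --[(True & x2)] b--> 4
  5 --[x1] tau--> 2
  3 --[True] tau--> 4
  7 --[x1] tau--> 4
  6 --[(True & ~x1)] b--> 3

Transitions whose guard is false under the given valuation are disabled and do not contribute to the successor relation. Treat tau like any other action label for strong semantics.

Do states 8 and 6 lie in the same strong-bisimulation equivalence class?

Answer: NOT BISIMILAR

Working:
Compute ~ classes (split until stable):
  round 0: {{0,1,2,3,4,5,6,7,8}}
  round 1: {{0,3,7,8},{1},{2,5},{4},{6}}
  round 2: {{0,7},{1},{2},{3},{4},{5},{6},{8}}
stable after 3 split(s): 8 block(s)
[8]={8}  [6]={6}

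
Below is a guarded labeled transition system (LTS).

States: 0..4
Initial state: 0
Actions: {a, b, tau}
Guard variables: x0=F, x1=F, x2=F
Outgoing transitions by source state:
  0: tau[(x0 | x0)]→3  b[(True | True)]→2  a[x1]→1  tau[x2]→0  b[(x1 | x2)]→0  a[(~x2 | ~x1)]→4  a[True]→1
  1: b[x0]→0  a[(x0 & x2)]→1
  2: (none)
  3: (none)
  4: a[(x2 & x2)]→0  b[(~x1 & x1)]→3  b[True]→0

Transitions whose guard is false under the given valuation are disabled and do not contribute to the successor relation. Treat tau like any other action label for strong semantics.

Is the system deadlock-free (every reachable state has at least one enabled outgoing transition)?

Answer: DEADLOCK at state 1

Trace:
R = {0,1,2,4}
  0: a→1  a→4  b→2  [3 out]
  1: ∅  [no exit]
  2: ∅  [no exit]
  4: b→0  [1 out]
Path to 1: a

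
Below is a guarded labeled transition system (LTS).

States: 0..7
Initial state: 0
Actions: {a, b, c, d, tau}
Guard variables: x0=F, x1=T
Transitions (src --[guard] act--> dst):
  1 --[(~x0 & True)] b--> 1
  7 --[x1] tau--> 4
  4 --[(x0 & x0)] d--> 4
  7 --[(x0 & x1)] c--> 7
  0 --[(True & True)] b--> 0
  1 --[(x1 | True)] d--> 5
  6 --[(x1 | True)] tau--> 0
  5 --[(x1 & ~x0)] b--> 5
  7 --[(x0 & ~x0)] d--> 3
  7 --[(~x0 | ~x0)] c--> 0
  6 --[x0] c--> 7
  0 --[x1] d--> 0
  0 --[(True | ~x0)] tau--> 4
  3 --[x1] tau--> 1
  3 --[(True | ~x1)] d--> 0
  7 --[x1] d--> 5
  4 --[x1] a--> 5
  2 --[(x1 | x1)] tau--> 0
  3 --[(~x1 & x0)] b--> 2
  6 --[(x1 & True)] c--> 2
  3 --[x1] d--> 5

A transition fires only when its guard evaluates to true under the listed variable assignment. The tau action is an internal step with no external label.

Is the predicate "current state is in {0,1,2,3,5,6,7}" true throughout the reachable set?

Answer: INVARIANT VIOLATED at state 4

Working:
Safe = {0,1,2,3,5,6,7}
Reachable = {0,4,5}
  0: ok
  4: outside
  5: ok
reach 4 via tau — violates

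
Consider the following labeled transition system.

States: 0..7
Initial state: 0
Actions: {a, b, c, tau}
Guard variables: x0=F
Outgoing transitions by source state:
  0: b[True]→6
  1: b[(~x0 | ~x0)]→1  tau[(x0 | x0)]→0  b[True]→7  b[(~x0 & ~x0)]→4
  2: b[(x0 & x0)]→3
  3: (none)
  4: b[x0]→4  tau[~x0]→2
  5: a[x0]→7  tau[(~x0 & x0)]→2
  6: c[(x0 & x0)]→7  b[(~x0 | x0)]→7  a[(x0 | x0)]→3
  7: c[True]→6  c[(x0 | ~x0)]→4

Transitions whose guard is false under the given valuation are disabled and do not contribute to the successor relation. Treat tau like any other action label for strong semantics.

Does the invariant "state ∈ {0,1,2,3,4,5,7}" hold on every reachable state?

Safe = {0,1,2,3,4,5,7}
Reachable = {0,2,4,6,7}
  0: safe
  2: safe
  4: safe
  6: outside
  7: safe
reach 6 via b — violates

Answer: INVARIANT VIOLATED at state 6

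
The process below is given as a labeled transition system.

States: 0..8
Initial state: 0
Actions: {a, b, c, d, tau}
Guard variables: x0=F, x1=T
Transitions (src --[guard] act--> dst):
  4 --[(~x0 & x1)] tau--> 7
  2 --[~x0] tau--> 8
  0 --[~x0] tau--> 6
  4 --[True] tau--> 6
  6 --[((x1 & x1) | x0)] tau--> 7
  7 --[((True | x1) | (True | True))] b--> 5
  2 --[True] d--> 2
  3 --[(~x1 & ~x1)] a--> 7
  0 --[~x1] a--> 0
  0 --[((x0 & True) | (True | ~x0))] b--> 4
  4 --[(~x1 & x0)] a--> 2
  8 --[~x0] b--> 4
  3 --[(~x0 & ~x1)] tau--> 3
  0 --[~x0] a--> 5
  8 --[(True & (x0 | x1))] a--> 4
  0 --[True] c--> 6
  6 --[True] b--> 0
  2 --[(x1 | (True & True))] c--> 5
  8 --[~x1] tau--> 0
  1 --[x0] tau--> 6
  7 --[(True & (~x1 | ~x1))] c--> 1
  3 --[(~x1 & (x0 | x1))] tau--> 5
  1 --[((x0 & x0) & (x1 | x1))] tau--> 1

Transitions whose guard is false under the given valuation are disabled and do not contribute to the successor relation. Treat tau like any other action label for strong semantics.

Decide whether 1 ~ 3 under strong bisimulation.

Answer: BISIMILAR

Working:
Compute ~ classes (split until stable):
  round 0: {{0,1,2,3,4,5,6,7,8}}
  round 1: {{0},{1,3,5},{2},{4},{6},{7},{8}}
Fixed point at round 2; 7 class(es).
1∈{1,3,5}, 3∈{1,3,5}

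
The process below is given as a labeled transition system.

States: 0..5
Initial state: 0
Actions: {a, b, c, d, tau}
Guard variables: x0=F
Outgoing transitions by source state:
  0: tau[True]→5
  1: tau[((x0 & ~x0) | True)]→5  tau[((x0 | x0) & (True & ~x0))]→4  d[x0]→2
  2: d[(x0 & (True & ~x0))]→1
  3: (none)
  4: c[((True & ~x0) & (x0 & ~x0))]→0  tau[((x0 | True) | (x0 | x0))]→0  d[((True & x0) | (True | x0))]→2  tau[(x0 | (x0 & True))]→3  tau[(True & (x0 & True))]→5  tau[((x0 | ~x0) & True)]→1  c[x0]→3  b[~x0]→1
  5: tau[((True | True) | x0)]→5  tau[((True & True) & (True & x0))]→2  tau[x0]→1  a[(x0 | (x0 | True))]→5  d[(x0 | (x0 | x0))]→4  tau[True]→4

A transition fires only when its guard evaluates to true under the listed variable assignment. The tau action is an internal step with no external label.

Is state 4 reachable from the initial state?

Guard filter leaves 9 enabled edge(s).
depth 0: {0}
depth 1: {5}  cumulative {0,5}
depth 2: {4}  cumulative {0,4,5}
depth 3: {1,2}  cumulative {0,1,2,4,5}
Reach set: {0,1,2,4,5}
trace reaching 4: tau·tau

Answer: REACHABLE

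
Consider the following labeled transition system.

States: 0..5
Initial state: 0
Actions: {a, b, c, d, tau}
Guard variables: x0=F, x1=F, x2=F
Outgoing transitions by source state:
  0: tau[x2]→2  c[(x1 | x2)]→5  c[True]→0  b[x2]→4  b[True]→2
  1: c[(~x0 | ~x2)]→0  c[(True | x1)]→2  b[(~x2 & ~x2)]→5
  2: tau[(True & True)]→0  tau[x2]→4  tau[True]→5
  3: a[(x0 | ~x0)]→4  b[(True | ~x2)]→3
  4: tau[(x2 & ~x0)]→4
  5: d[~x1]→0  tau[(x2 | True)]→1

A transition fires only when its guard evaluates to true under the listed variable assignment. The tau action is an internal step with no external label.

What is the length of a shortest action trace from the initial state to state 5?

BFS to 5:
  depth 0: {0}
  depth 1: {2}
  depth 2: {5}
5 enters at depth 2; path b·tau

Answer: 2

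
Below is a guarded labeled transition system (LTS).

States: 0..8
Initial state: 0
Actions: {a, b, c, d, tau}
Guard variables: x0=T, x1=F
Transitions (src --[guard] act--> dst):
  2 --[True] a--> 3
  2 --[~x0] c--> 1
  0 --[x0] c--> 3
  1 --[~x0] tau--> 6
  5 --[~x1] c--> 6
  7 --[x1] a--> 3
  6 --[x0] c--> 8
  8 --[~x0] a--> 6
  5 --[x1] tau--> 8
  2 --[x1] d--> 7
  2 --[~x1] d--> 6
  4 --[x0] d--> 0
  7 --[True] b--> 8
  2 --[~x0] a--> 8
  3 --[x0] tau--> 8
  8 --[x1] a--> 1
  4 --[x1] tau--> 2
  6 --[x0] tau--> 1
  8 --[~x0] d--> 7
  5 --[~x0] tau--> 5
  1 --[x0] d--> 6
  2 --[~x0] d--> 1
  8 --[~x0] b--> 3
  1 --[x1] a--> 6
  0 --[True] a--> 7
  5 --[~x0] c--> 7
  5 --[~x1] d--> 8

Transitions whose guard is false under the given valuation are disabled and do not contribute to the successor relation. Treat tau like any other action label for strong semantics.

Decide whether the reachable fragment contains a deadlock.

R = {0,3,7,8}
  0: a→7  c→3  [deg 2]
  3: tau→8  [deg 1]
  7: b→8  [deg 1]
  8: ∅  [no exit]
Path to 8: c·tau

Answer: DEADLOCK at state 8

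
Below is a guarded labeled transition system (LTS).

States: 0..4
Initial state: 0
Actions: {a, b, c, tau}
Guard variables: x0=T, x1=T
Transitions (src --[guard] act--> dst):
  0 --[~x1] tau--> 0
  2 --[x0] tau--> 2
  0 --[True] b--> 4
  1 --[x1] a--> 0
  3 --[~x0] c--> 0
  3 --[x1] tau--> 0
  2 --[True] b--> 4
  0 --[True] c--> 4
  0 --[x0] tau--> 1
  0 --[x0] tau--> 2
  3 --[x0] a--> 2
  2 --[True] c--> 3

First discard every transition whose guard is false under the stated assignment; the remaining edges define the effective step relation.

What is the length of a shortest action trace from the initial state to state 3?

BFS to 3:
  L0 = {0}
  L1 = {1,2,4}
  L2 = {3}
first hit 3 at d=2 via tau·c

Answer: 2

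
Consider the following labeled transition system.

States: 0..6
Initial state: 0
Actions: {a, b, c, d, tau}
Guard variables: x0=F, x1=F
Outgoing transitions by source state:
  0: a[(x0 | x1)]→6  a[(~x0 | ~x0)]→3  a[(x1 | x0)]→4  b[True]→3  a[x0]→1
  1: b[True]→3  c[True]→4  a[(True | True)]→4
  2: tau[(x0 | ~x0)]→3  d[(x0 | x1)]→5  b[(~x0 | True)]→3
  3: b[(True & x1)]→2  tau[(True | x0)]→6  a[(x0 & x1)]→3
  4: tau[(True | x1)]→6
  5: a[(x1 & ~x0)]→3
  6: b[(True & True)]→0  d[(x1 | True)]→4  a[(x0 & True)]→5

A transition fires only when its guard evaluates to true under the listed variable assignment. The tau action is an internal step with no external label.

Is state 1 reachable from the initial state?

Answer: UNREACHABLE

Analysis:
11 transition(s) survive guard evaluation.
L0 = {0}
L1 = {3}  total {0,3}
L2 = {6}  total {0,3,6}
L3 = {4}  total {0,3,4,6}
Reachable = {0,3,4,6}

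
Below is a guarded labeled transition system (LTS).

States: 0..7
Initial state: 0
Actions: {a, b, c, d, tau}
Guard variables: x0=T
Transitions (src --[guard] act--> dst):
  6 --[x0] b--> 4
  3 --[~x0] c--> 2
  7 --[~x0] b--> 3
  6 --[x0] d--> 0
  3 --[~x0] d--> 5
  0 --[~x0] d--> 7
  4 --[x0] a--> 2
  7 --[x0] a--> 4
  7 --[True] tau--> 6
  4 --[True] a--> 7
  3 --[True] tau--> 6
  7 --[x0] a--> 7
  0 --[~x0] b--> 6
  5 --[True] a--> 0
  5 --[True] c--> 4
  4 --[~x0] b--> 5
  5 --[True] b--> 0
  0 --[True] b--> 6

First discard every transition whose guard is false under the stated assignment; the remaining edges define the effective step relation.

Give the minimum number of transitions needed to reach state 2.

Answer: 3

Analysis:
BFS to 2:
  depth 0: {0}
  depth 1: {6}
  depth 2: {4}
  depth 3: {2,7}
2 enters at depth 3; path b·b·a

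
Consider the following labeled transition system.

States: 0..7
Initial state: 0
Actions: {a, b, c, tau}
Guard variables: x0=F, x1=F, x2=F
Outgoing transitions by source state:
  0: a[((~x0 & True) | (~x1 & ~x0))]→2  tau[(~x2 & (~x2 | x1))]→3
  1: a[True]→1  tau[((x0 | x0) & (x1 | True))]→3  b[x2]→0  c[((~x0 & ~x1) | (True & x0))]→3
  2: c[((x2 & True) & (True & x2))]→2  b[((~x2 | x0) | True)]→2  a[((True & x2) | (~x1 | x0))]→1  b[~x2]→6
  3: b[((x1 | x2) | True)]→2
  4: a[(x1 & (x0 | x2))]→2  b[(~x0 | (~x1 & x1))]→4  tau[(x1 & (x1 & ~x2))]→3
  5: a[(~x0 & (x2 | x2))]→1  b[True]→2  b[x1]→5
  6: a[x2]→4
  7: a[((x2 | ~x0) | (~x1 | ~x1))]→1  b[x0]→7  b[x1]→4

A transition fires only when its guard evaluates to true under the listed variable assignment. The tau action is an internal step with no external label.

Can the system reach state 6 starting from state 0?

After dropping false guards: 11 live edges.
L0 = {0}
L1 = {2,3}  total {0,2,3}
L2 = {1,6}  total {0,1,2,3,6}
Reach set: {0,1,2,3,6}
Path to 6: a·b

Answer: REACHABLE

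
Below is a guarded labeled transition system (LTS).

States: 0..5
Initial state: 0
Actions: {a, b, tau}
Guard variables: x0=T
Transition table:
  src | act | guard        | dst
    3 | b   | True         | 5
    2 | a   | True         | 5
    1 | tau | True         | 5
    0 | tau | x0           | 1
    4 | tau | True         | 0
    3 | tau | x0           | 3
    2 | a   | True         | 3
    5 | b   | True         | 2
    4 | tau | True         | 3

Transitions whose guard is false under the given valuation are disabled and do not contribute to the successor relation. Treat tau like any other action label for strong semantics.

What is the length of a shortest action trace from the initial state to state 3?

Answer: 4

Trace:
Breadth-first toward 3:
  L0 = {0}
  L1 = {1}
  L2 = {5}
  L3 = {2}
  L4 = {3}
first hit 3 at d=4 via tau·tau·b·a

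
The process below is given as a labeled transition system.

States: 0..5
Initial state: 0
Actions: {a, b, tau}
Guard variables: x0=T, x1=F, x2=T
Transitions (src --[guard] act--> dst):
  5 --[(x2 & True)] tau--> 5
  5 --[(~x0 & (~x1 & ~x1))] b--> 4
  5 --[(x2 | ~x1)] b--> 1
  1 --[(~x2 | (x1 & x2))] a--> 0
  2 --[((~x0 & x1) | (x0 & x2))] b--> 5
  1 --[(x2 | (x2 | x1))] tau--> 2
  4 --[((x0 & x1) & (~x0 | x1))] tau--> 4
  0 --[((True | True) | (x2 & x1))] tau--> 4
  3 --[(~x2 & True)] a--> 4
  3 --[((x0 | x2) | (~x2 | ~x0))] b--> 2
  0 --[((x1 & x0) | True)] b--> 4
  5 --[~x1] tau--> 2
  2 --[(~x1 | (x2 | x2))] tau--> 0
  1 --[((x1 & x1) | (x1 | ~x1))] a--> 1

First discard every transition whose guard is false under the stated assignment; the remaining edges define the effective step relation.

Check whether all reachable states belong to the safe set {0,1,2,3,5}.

Safe = {0,1,2,3,5}
R = {0,4}
  0: ✓
  4: VIOLATES
witness against invariant: tau → 4

Answer: INVARIANT VIOLATED at state 4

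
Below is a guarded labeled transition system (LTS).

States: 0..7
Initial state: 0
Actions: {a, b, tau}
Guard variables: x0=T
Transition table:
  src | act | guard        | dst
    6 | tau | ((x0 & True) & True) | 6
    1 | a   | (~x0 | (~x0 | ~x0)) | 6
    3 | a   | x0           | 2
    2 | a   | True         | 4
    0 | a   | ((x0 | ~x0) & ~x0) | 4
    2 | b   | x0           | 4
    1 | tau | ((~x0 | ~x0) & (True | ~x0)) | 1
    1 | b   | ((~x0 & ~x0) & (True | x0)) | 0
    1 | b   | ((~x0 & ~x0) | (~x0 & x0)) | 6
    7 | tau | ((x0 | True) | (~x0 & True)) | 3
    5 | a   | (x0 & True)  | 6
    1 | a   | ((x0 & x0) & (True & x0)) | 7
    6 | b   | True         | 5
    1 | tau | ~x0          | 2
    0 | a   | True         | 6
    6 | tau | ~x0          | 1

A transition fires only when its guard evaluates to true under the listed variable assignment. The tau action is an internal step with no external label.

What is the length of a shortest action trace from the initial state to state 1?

BFS to 1:
  Layer 0: {0}
  Layer 1: {6}
  Layer 2: {5}
1 never appears.

Answer: UNREACHABLE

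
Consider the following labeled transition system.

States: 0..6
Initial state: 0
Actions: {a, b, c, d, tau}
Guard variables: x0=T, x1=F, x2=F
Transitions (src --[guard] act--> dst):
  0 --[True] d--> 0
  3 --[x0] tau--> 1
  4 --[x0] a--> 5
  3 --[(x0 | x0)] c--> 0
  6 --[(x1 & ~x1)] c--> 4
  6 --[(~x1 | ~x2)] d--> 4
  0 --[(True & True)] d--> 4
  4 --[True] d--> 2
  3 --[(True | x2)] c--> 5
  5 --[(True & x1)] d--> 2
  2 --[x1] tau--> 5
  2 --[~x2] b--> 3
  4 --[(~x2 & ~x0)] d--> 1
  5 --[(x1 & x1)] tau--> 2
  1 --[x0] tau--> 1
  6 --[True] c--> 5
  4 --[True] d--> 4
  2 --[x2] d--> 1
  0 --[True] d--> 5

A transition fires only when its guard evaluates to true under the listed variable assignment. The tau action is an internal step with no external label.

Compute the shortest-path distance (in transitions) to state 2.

BFS to 2:
  depth 0: {0}
  depth 1: {4,5}
  depth 2: {2}
2 enters at depth 2; path d·d

Answer: 2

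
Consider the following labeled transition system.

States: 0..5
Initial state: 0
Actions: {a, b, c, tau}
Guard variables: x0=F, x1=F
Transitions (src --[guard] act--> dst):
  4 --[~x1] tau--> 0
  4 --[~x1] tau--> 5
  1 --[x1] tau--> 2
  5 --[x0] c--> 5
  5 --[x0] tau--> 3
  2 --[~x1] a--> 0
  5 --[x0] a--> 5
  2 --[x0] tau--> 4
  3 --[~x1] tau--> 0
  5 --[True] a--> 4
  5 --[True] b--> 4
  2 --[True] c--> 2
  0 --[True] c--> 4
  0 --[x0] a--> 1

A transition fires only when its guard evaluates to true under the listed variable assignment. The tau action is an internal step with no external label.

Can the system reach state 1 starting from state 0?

After dropping false guards: 8 live edges.
L0 = {0}
L1 = {4}  total {0,4}
L2 = {5}  total {0,4,5}
R = {0,4,5}

Answer: UNREACHABLE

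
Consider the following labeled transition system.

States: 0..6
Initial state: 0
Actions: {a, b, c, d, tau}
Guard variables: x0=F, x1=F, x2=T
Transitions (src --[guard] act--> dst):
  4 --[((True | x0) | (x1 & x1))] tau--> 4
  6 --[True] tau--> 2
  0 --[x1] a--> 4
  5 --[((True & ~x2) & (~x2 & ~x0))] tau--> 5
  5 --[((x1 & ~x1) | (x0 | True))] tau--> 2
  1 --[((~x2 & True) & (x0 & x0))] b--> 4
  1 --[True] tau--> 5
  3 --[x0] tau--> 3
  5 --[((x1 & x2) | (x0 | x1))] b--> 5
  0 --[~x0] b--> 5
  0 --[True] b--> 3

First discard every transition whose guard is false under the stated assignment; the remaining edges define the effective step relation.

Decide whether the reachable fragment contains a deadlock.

Answer: DEADLOCK at state 2

Working:
Reachable = {0,2,3,5}
  0: b→3  b→5  [2 exit(s)]
  2: ∅  [deadlock]
  3: ∅  [deadlock]
  5: tau→2  [1 exit(s)]
Path to 2: b·tau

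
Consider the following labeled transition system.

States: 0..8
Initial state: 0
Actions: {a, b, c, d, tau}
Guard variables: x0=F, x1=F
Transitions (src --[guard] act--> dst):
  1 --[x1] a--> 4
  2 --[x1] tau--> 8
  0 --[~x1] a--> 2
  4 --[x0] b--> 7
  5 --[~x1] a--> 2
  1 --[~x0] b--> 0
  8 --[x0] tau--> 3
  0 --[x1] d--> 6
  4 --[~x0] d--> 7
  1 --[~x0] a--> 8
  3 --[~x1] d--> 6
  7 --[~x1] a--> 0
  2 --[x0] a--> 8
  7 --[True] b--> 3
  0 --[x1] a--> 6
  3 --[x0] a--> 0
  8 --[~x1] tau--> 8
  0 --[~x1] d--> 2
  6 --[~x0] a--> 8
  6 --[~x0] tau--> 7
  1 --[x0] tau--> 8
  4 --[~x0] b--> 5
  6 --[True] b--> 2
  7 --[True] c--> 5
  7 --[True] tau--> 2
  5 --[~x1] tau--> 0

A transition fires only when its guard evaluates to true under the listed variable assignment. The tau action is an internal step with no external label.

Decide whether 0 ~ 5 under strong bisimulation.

Answer: NOT BISIMILAR

Analysis:
Bisimulation quotient by refinement:
  π0 = {{0,1,2,3,4,5,6,7,8}}
  π1 = {{0},{1},{2},{3},{4},{5},{6},{7},{8}}
stable after 2 split(s): 9 block(s)
0∈{0}, 5∈{5}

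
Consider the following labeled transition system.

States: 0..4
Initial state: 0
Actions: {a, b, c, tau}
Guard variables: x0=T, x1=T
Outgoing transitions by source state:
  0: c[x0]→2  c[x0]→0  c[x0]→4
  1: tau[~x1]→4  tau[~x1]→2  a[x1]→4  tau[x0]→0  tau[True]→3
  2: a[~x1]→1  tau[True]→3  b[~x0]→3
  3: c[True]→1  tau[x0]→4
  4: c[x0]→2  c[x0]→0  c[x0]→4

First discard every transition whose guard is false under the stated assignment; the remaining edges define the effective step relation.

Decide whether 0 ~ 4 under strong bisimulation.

Refine partition for ~:
  P[0] = {{0,1,2,3,4}}
  P[1] = {{0,4},{1},{2},{3}}
Fixed point at round 2; 4 class(es).
0∈{0,4}, 4∈{0,4}

Answer: BISIMILAR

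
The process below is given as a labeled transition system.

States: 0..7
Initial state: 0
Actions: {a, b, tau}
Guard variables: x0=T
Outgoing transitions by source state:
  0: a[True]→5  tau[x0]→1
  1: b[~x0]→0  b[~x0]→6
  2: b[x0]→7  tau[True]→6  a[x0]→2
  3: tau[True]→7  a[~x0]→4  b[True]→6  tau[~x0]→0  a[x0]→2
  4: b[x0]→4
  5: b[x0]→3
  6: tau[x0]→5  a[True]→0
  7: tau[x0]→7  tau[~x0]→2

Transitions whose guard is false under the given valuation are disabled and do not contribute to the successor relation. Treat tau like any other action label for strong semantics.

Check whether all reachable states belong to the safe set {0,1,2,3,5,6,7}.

Safe = {0,1,2,3,5,6,7}
Reach set: {0,1,2,3,5,6,7}
  0: ok
  1: ok
  2: ok
  3: ok
  5: ok
  6: ok
  7: ok

Answer: INVARIANT HOLDS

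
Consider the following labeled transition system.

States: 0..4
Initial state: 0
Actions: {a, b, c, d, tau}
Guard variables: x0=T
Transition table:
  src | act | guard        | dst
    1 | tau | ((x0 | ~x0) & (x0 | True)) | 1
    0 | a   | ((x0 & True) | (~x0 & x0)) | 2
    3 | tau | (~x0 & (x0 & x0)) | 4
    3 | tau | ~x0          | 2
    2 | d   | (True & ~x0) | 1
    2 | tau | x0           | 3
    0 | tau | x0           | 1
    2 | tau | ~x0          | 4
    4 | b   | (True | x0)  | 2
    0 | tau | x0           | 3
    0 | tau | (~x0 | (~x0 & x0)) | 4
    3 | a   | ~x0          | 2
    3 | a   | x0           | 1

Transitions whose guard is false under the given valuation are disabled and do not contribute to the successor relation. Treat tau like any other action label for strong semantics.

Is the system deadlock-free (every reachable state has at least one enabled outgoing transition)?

Reach set: {0,1,2,3}
  0: a→2  tau→1  tau→3  [deg 3]
  1: tau→1  [deg 1]
  2: tau→3  [deg 1]
  3: a→1  [deg 1]

Answer: DEADLOCK-FREE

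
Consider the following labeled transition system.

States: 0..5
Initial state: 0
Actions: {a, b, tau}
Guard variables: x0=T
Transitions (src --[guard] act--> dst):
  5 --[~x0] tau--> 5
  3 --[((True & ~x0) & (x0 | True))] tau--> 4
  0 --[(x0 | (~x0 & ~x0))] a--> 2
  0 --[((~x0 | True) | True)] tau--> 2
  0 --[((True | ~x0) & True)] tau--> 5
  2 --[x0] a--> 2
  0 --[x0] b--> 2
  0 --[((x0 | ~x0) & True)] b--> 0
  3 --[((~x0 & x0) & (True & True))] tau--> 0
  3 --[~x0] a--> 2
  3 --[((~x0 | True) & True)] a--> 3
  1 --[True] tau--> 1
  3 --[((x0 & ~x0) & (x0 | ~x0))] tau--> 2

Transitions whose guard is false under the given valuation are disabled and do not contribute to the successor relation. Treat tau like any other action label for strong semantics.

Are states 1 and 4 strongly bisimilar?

Bisimulation quotient by refinement:
  π0 = {{0,1,2,3,4,5}}
  π1 = {{0},{1},{2,3},{4,5}}
stable after 2 split(s): 4 block(s)
class of 1: {1}; class of 4: {4,5}

Answer: NOT BISIMILAR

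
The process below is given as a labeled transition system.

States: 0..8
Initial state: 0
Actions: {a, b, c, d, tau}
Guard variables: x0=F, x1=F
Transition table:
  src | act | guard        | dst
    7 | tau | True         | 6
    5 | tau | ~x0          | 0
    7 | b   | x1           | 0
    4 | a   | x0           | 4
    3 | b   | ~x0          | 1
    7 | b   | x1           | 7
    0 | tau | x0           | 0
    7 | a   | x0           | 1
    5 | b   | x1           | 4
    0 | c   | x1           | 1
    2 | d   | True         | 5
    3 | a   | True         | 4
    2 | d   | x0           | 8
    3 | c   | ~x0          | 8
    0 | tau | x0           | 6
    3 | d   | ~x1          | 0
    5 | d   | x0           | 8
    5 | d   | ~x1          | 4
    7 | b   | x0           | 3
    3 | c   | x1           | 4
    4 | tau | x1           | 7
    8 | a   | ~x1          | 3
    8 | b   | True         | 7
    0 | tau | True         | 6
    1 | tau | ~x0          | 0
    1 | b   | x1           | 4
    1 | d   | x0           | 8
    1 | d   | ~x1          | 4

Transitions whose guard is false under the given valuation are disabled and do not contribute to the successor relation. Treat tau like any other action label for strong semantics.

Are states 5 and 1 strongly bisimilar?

Refine partition for ~:
  π0 = {{0,1,2,3,4,5,6,7,8}}
  π1 = {{0,7},{1,5},{2},{3},{4,6},{8}}
stable after 2 split(s): 6 block(s)
5∈{1,5}, 1∈{1,5}

Answer: BISIMILAR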